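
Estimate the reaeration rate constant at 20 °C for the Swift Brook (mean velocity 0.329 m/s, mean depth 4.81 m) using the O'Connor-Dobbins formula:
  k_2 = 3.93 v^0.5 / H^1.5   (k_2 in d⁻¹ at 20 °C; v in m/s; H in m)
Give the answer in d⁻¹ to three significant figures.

k_2 ≈ 0.214 d⁻¹

k_2 = 3.93 × 0.329^0.5 / 4.81^1.5 = 3.93 × 0.5736 / 10.55 = 0.2137 d⁻¹.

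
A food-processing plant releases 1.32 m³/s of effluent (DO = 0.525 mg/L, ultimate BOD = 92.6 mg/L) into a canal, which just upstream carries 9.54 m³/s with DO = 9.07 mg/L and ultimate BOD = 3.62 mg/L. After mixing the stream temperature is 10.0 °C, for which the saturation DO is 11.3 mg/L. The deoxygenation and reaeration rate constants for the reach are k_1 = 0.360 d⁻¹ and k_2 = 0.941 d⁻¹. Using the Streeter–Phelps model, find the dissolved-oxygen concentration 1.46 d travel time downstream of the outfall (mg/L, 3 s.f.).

Mixed DO = (9.54×9.07 + 1.32×0.525)/(9.54+1.32) = 87.22/10.86 = 8.031 mg/L.
Mixed L₀ = (9.54×3.62 + 1.32×92.6)/(10.86) = 156.8/10.86 = 14.44 mg/L.
Initial deficit D₀ = C_s − DO₀ = 11.3 − 8.031 = 3.269 mg/L.
D(1.46) = [0.360×14.44/(0.941−0.360)](e^(−0.360×1.46) − e^(−0.941×1.46)) + 3.269 e^(−0.941×1.46)
= 8.944 × (0.5912 − 0.2531) + 3.269 × 0.2531 = 3.851 mg/L.
DO = 11.3 − 3.851 = 7.449 mg/L.

DO ≈ 7.45 mg/L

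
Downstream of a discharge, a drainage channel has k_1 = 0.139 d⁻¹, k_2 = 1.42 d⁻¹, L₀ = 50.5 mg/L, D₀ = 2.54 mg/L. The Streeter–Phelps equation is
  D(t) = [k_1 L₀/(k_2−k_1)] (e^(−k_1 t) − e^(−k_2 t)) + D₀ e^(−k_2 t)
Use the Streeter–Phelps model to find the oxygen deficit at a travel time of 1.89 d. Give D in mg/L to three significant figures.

D ≈ 4.01 mg/L

k_1 L₀/(k_2−k_1) = 0.139×50.5/(1.42−0.139) = 7.020/1.281 = 5.480 mg/L.
e^(−k_1 t) = e^(−0.139×1.890) = 0.7690; e^(−k_2 t) = e^(−1.42×1.890) = 0.06830.
D = 5.480 × (0.7690 − 0.06830) + 2.54 × 0.06830 = 3.839 + 0.1735 = 4.013 mg/L.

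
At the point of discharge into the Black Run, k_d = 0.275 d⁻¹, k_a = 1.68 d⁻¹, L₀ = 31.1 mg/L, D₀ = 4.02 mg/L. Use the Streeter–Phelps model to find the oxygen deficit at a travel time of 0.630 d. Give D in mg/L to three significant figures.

k_d L₀/(k_a−k_d) = 0.275×31.1/(1.68−0.275) = 8.553/1.405 = 6.087 mg/L.
e^(−k_d t) = e^(−0.275×0.6300) = 0.8409; e^(−k_a t) = e^(−1.68×0.6300) = 0.3470.
D = 6.087 × (0.8409 − 0.3470) + 4.02 × 0.3470 = 3.007 + 1.395 = 4.402 mg/L.

D ≈ 4.40 mg/L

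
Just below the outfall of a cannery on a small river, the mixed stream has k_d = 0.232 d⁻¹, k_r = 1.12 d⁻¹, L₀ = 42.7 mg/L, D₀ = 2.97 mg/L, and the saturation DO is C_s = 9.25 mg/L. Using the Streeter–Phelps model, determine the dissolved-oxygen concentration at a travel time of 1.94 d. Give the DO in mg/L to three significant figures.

DO ≈ 3.07 mg/L

k_d L₀/(k_r−k_d) = 0.232×42.7/(1.12−0.232) = 9.906/0.8880 = 11.16 mg/L.
e^(−k_d t) = e^(−0.232×1.940) = 0.6376; e^(−k_r t) = e^(−1.12×1.940) = 0.1139.
D = 11.16 × (0.6376 − 0.1139) + 2.97 × 0.1139 = 5.843 + 0.3382 = 6.181 mg/L.
DO = C_s − D = 9.25 − 6.181 = 3.069 mg/L.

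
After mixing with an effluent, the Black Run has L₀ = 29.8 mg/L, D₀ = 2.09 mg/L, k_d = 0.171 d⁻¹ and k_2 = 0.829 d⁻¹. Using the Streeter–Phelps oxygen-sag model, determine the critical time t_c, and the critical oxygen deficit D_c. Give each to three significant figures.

t_c = [1/(k_2−k_d)] ln[(k_2/k_d)(1 − D₀(k_2−k_d)/(k_d L₀))]
= [1/(0.829−0.171)] ln[(0.829/0.171)(1 − 2.09×0.6580/(0.171×29.8))]
= (1/0.6580) ln[4.848 × 0.7301] = 1.520 × ln(3.540) = 1.520 × 1.264 = 1.921 d.
L(t_c) = L₀ e^(−k_d t_c) = 29.8 × 0.7200 = 21.46 mg/L, and at the critical point k_2 D_c = k_d L, so D_c = (0.171/0.829) × 21.46 = 4.426 mg/L.

t_c ≈ 1.92 d; D_c ≈ 4.43 mg/L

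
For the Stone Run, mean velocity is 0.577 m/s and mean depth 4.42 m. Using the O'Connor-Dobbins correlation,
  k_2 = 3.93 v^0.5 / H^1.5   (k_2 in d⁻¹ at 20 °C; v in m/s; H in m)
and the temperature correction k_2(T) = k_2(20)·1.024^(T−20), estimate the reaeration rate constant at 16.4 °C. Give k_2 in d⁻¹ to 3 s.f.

k_2(20) = 3.93 × 0.577^0.5 / 4.42^1.5 = 3.93 × 0.7596 / 9.293 = 0.3213 d⁻¹.
k_2(16.4) = 0.3213 × 1.024^(16.4−20) = 0.3213 × 0.9182 = 0.2950 d⁻¹.

k_2 ≈ 0.295 d⁻¹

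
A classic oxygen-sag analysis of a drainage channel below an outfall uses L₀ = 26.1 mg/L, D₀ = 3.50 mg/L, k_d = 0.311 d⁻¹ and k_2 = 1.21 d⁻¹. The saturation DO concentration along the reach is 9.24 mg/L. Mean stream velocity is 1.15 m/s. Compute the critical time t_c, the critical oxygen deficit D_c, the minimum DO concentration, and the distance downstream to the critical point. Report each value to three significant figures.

t_c = [1/(k_2−k_d)] ln[(k_2/k_d)(1 − D₀(k_2−k_d)/(k_d L₀))]
= [1/(1.21−0.311)] ln[(1.21/0.311)(1 − 3.50×0.8990/(0.311×26.1))]
= (1/0.8990) ln[3.891 × 0.6124] = 1.112 × ln(2.382) = 1.112 × 0.8682 = 0.9657 d.
L(t_c) = L₀ e^(−k_d t_c) = 26.1 × 0.7406 = 19.33 mg/L, and at the critical point k_2 D_c = k_d L, so D_c = (0.311/1.21) × 19.33 = 4.968 mg/L.
Minimum DO = C_s − D_c = 9.24 − 4.968 = 4.272 mg/L.
x_c = v t_c = 1.15 m/s × 0.9657 d × 86400 s/d = 95950 m ≈ 96.0 km.

t_c ≈ 0.966 d; D_c ≈ 4.97 mg/L; min DO ≈ 4.27 mg/L; x_c ≈ 96.0 km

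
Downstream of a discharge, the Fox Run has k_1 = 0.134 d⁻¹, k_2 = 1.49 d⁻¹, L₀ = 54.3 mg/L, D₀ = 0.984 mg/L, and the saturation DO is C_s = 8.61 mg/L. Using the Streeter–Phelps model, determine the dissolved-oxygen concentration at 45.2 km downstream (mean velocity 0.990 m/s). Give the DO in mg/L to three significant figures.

Travel time t = x/v = 45.2 km / (0.990 m/s) = 45200 m / 0.990 m/s = 45660 s = 0.5284 d.
k_1 L₀/(k_2−k_1) = 0.134×54.3/(1.49−0.134) = 7.276/1.356 = 5.366 mg/L.
e^(−k_1 t) = e^(−0.134×0.5284) = 0.9316; e^(−k_2 t) = e^(−1.49×0.5284) = 0.4550.
D = 5.366 × (0.9316 − 0.4550) + 0.984 × 0.4550 = 2.557 + 0.4478 = 3.005 mg/L.
DO = C_s − D = 8.61 − 3.005 = 5.605 mg/L.

DO ≈ 5.60 mg/L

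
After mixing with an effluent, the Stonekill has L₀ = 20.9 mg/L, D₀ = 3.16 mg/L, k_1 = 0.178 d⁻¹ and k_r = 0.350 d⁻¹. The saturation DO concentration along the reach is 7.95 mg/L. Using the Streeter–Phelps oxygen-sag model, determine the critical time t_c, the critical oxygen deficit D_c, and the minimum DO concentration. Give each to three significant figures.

t_c = [1/(k_r−k_1)] ln[(k_r/k_1)(1 − D₀(k_r−k_1)/(k_1 L₀))]
= [1/(0.350−0.178)] ln[(0.350/0.178)(1 − 3.16×0.1720/(0.178×20.9))]
= (1/0.1720) ln[1.966 × 0.8539] = 5.814 × ln(1.679) = 5.814 × 0.5182 = 3.013 d.
D_c = (k_1/k_r) L₀ e^(−k_1 t_c) = (0.178/0.350) × 20.9 × e^(−0.178×3.013) = 0.5086 × 20.9 × 0.5849 = 6.217 mg/L.
Minimum DO = C_s − D_c = 7.95 − 6.217 = 1.733 mg/L.

t_c ≈ 3.01 d; D_c ≈ 6.22 mg/L; min DO ≈ 1.73 mg/L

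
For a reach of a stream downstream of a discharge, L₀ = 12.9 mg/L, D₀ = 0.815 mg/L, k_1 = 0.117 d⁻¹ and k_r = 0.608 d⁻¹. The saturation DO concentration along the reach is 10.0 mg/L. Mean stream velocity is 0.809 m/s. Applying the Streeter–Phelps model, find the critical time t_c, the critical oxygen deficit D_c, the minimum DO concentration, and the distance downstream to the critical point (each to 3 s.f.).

t_c = [1/(k_r−k_1)] ln[(k_r/k_1)(1 − D₀(k_r−k_1)/(k_1 L₀))]
= [1/(0.608−0.117)] ln[(0.608/0.117)(1 − 0.815×0.4910/(0.117×12.9))]
= (1/0.4910) ln[5.197 × 0.7349] = 2.037 × ln(3.819) = 2.037 × 1.340 = 2.729 d.
D_c = (k_1/k_r) L₀ e^(−k_1 t_c) = (0.117/0.608) × 12.9 × e^(−0.117×2.729) = 0.1924 × 12.9 × 0.7267 = 1.804 mg/L.
Minimum DO = C_s − D_c = 10.0 − 1.804 = 8.196 mg/L.
x_c = v t_c = 0.809 m/s × 2.729 d × 86400 s/d = 190800 m ≈ 191 km.

t_c ≈ 2.73 d; D_c ≈ 1.80 mg/L; min DO ≈ 8.20 mg/L; x_c ≈ 191 km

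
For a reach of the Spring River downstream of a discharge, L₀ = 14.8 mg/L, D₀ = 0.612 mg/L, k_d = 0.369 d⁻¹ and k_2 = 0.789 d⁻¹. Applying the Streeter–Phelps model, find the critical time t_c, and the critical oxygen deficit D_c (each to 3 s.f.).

t_c ≈ 1.69 d; D_c ≈ 3.70 mg/L

With k_2/k_d = 2.138 and 1 − D₀(k_2−k_d)/(k_d L₀) = 0.9529,
t_c = ln(2.138 × 0.9529) / (0.789 − 0.369) = ln(2.038) / 0.4200 = 0.7118/0.4200 = 1.695 d.
D_c = (k_d/k_2) L₀ e^(−k_d t_c) = (0.369/0.789) × 14.8 × e^(−0.369×1.695) = 0.4677 × 14.8 × 0.5351 = 3.704 mg/L.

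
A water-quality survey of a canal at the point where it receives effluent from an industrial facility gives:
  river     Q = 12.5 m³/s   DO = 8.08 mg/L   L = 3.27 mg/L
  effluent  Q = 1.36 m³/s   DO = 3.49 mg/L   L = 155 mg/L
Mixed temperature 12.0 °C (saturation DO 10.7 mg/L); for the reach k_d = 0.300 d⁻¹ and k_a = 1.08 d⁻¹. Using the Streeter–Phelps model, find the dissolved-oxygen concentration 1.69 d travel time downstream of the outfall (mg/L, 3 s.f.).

Mixed DO = (12.5×8.08 + 1.36×3.49)/(12.5+1.36) = 105.7/13.86 = 7.630 mg/L.
Mixed L₀ = (12.5×3.27 + 1.36×155)/(13.86) = 251.7/13.86 = 18.16 mg/L.
Initial deficit D₀ = C_s − DO₀ = 10.7 − 7.630 = 3.070 mg/L.
D(1.69) = [0.300×18.16/(1.08−0.300)](e^(−0.300×1.69) − e^(−1.08×1.69)) + 3.070 e^(−1.08×1.69)
= 6.984 × (0.6023 − 0.1612) + 3.070 × 0.1612 = 3.576 mg/L.
DO = 10.7 − 3.576 = 7.124 mg/L.

DO ≈ 7.12 mg/L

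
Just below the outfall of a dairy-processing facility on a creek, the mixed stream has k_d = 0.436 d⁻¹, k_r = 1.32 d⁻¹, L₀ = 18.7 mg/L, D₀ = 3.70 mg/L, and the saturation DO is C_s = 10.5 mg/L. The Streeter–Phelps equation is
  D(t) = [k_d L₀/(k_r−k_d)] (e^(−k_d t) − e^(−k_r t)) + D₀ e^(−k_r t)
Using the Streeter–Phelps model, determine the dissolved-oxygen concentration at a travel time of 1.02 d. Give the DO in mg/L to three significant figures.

k_d L₀/(k_r−k_d) = 0.436×18.7/(1.32−0.436) = 8.153/0.8840 = 9.223 mg/L.
e^(−k_d t) = e^(−0.436×1.020) = 0.6410; e^(−k_r t) = e^(−1.32×1.020) = 0.2602.
D = 9.223 × (0.6410 − 0.2602) + 3.70 × 0.2602 = 3.512 + 0.9626 = 4.475 mg/L.
DO = C_s − D = 10.5 − 4.475 = 6.025 mg/L.

DO ≈ 6.02 mg/L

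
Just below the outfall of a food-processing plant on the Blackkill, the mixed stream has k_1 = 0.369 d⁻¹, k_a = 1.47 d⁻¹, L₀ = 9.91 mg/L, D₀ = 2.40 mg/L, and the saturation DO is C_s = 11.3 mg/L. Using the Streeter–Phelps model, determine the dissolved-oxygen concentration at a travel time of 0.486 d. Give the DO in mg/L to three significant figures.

k_1 L₀/(k_a−k_1) = 0.369×9.91/(1.47−0.369) = 3.657/1.101 = 3.321 mg/L.
e^(−k_1 t) = e^(−0.369×0.4860) = 0.8358; e^(−k_a t) = e^(−1.47×0.4860) = 0.4895.
D = 3.321 × (0.8358 − 0.4895) + 2.40 × 0.4895 = 1.150 + 1.175 = 2.325 mg/L.
DO = C_s − D = 11.3 − 2.325 = 8.975 mg/L.

DO ≈ 8.97 mg/L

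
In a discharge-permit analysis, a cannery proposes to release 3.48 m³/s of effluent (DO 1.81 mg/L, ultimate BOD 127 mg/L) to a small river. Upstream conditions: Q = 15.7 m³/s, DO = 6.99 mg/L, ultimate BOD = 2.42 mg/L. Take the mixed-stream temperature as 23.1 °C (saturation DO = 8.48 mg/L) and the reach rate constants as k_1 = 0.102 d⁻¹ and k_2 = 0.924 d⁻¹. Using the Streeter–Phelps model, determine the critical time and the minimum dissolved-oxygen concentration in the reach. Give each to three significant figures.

Mixed DO = (15.7×6.99 + 3.48×1.81)/(15.7+3.48) = 116.0/19.18 = 6.050 mg/L.
Mixed L₀ = (15.7×2.42 + 3.48×127)/(19.18) = 480.0/19.18 = 25.02 mg/L.
Initial deficit D₀ = C_s − DO₀ = 8.48 − 6.050 = 2.430 mg/L.
t_c = (1/0.8220) ln[(0.924/0.102)(1 − 2.430×0.8220/(0.102×25.02))] = 1.217 × ln(1.970) = 0.8249 d.
D_c = (0.102/0.924) × 25.02 × e^(−0.102×0.8249) = 0.1104 × 25.02 × 0.9193 = 2.539 mg/L.
Minimum DO = 8.48 − 2.539 = 5.941 mg/L.

t_c ≈ 0.825 d; minimum DO ≈ 5.94 mg/L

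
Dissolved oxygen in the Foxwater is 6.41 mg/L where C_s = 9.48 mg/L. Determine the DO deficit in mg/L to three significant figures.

D = C_s − C = 9.48 − 6.41 = 3.07 mg/L.

D ≈ 3.07 mg/L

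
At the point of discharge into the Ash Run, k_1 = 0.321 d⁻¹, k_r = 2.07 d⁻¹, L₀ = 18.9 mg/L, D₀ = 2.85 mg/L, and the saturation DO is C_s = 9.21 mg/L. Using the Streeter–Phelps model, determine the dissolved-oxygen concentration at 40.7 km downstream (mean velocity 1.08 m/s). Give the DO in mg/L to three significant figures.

Travel time t = x/v = 40.7 km / (1.08 m/s) = 40700 m / 1.08 m/s = 37690 s = 0.4362 d.
k_1 L₀/(k_r−k_1) = 0.321×18.9/(2.07−0.321) = 6.067/1.749 = 3.469 mg/L.
e^(−k_1 t) = e^(−0.321×0.4362) = 0.8693; e^(−k_r t) = e^(−2.07×0.4362) = 0.4054.
D = 3.469 × (0.8693 − 0.4054) + 2.85 × 0.4054 = 1.609 + 1.155 = 2.765 mg/L.
DO = C_s − D = 9.21 − 2.765 = 6.445 mg/L.

DO ≈ 6.45 mg/L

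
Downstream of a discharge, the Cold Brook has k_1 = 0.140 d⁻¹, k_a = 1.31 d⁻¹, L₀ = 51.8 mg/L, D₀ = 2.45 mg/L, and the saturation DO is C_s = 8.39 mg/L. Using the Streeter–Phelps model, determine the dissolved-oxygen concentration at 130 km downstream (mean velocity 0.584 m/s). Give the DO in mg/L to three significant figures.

Travel time t = x/v = 130 km / (0.584 m/s) = 130000 m / 0.584 m/s = 222600 s = 2.576 d.
k_1 L₀/(k_a−k_1) = 0.140×51.8/(1.31−0.140) = 7.252/1.170 = 6.198 mg/L.
e^(−k_1 t) = e^(−0.140×2.576) = 0.6972; e^(−k_a t) = e^(−1.31×2.576) = 0.03421.
D = 6.198 × (0.6972 − 0.03421) + 2.45 × 0.03421 = 4.109 + 0.08383 = 4.193 mg/L.
DO = C_s − D = 8.39 − 4.193 = 4.197 mg/L.

DO ≈ 4.20 mg/L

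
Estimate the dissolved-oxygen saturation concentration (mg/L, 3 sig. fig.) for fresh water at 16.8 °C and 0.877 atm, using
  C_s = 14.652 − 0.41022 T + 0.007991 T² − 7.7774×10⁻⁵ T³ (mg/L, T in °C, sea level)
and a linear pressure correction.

C_s ≈ 8.46 mg/L

At sea level: C_s = 14.652 − 0.41022×16.8 + 0.007991×16.8² − 7.7774×10⁻⁵×16.8³ = 9.647 mg/L.
Pressure correction: C_s' = 9.647 × 0.877 = 8.460 mg/L.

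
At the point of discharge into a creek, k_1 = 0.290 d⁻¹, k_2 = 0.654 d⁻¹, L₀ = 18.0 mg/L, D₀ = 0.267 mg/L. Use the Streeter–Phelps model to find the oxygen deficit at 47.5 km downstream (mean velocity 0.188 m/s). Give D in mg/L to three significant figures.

Travel time t = x/v = 47.5 km / (0.188 m/s) = 47500 m / 0.188 m/s = 252700 s = 2.924 d.
k_1 L₀/(k_2−k_1) = 0.290×18.0/(0.654−0.290) = 5.220/0.3640 = 14.34 mg/L.
e^(−k_1 t) = e^(−0.290×2.924) = 0.4283; e^(−k_2 t) = e^(−0.654×2.924) = 0.1477.
D = 14.34 × (0.4283 − 0.1477) + 0.267 × 0.1477 = 4.023 + 0.03944 = 4.063 mg/L.

D ≈ 4.06 mg/L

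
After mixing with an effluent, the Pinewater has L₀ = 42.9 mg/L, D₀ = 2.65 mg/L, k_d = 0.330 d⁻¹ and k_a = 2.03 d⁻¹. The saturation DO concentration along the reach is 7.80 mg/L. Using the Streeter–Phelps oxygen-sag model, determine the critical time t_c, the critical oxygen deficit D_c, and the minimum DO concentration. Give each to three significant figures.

t_c = [1/(k_a−k_d)] ln[(k_a/k_d)(1 − D₀(k_a−k_d)/(k_d L₀))]
= [1/(2.03−0.330)] ln[(2.03/0.330)(1 − 2.65×1.700/(0.330×42.9))]
= (1/1.700) ln[6.152 × 0.6818] = 0.5882 × ln(4.194) = 0.5882 × 1.434 = 0.8433 d.
D_c = (k_d/k_a) L₀ e^(−k_d t_c) = (0.330/2.03) × 42.9 × e^(−0.330×0.8433) = 0.1626 × 42.9 × 0.7571 = 5.280 mg/L.
Minimum DO = C_s − D_c = 7.80 − 5.280 = 2.520 mg/L.

t_c ≈ 0.843 d; D_c ≈ 5.28 mg/L; min DO ≈ 2.52 mg/L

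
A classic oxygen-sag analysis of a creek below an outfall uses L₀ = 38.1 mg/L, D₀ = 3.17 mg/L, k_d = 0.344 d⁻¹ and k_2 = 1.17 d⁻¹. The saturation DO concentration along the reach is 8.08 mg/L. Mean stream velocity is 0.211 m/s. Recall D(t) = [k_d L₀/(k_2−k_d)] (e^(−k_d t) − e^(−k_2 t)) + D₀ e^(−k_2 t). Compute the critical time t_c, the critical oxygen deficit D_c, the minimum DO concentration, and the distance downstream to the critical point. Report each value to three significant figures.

t_c ≈ 1.21 d; D_c ≈ 7.38 mg/L; min DO ≈ 0.697 mg/L; x_c ≈ 22.1 km

t_c = [1/(k_2−k_d)] ln[(k_2/k_d)(1 − D₀(k_2−k_d)/(k_d L₀))]
= [1/(1.17−0.344)] ln[(1.17/0.344)(1 − 3.17×0.8260/(0.344×38.1))]
= (1/0.8260) ln[3.401 × 0.8002] = 1.211 × ln(2.722) = 1.211 × 1.001 = 1.212 d.
L(t_c) = L₀ e^(−k_d t_c) = 38.1 × 0.6590 = 25.11 mg/L, and at the critical point k_2 D_c = k_d L, so D_c = (0.344/1.17) × 25.11 = 7.383 mg/L.
Minimum DO = C_s − D_c = 8.08 − 7.383 = 0.6975 mg/L.
x_c = v t_c = 0.211 m/s × 1.212 d × 86400 s/d = 22100 m ≈ 22.1 km.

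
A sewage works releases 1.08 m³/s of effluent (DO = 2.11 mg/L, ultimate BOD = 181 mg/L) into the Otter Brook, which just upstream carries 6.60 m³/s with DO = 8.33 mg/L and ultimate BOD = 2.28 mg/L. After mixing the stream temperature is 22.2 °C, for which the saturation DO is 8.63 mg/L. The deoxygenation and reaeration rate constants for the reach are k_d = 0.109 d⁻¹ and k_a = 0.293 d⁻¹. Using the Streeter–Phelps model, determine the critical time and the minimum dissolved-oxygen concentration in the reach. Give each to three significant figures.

Mixed DO = (6.60×8.33 + 1.08×2.11)/(6.60+1.08) = 57.26/7.680 = 7.455 mg/L.
Mixed L₀ = (6.60×2.28 + 1.08×181)/(7.680) = 210.5/7.680 = 27.41 mg/L.
Initial deficit D₀ = C_s − DO₀ = 8.63 − 7.455 = 1.175 mg/L.
t_c = (1/0.1840) ln[(0.293/0.109)(1 − 1.175×0.1840/(0.109×27.41))] = 5.435 × ln(2.494) = 4.966 d.
D_c = (0.109/0.293) × 27.41 × e^(−0.109×4.966) = 0.3720 × 27.41 × 0.5820 = 5.935 mg/L.
Minimum DO = 8.63 − 5.935 = 2.695 mg/L.

t_c ≈ 4.97 d; minimum DO ≈ 2.69 mg/L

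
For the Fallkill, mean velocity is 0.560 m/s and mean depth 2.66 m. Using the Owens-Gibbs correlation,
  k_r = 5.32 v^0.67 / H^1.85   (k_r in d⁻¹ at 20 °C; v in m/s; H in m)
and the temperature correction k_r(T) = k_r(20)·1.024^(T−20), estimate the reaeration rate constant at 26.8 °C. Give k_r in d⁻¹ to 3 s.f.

k_r(20) = 5.32 × 0.560^0.67 / 2.66^1.85 = 5.32 × 0.6781 / 6.110 = 0.5904 d⁻¹.
k_r(26.8) = 0.5904 × 1.024^(26.8−20) = 0.5904 × 1.175 = 0.6938 d⁻¹.

k_r ≈ 0.694 d⁻¹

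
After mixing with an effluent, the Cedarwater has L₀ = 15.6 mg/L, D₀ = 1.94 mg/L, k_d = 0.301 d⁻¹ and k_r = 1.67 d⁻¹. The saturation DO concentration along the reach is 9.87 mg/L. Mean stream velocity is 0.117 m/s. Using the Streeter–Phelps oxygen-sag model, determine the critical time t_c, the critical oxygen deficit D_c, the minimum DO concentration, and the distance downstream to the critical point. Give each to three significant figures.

t_c ≈ 0.643 d; D_c ≈ 2.32 mg/L; min DO ≈ 7.55 mg/L; x_c ≈ 6.50 km

With k_r/k_d = 5.548 and 1 − D₀(k_r−k_d)/(k_d L₀) = 0.4344,
t_c = ln(5.548 × 0.4344) / (1.67 − 0.301) = ln(2.410) / 1.369 = 0.8797/1.369 = 0.6426 d.
D_c = (k_d/k_r) L₀ e^(−k_d t_c) = (0.301/1.67) × 15.6 × e^(−0.301×0.6426) = 0.1802 × 15.6 × 0.8241 = 2.317 mg/L.
Minimum DO = C_s − D_c = 9.87 − 2.317 = 7.553 mg/L.
x_c = v t_c = 0.117 m/s × 0.6426 d × 86400 s/d = 6496 m ≈ 6.50 km.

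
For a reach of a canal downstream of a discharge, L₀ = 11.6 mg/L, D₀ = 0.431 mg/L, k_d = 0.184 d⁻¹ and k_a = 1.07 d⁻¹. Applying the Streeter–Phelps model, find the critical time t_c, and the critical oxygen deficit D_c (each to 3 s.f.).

t_c = [1/(k_a−k_d)] ln[(k_a/k_d)(1 − D₀(k_a−k_d)/(k_d L₀))]
= [1/(1.07−0.184)] ln[(1.07/0.184)(1 − 0.431×0.8860/(0.184×11.6))]
= (1/0.8860) ln[5.815 × 0.8211] = 1.129 × ln(4.775) = 1.129 × 1.563 = 1.765 d.
D_c = (k_d/k_a) L₀ e^(−k_d t_c) = (0.184/1.07) × 11.6 × e^(−0.184×1.765) = 0.1720 × 11.6 × 0.7228 = 1.442 mg/L.

t_c ≈ 1.76 d; D_c ≈ 1.44 mg/L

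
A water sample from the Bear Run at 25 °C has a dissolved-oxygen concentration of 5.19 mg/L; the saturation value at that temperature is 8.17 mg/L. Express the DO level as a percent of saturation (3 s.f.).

% saturation = C/C_s × 100 = 5.19/8.17 × 100 = 63.5 %.

63.5 % saturation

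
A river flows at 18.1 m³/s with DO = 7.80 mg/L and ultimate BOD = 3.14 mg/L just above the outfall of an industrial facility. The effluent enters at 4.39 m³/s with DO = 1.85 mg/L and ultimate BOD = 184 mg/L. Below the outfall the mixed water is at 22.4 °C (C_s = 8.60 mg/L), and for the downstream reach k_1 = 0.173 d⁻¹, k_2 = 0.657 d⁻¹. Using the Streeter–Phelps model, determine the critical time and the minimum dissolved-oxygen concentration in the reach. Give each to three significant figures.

Mixed DO = (18.1×7.80 + 4.39×1.85)/(18.1+4.39) = 149.3/22.49 = 6.639 mg/L.
Mixed L₀ = (18.1×3.14 + 4.39×184)/(22.49) = 864.6/22.49 = 38.44 mg/L.
Initial deficit D₀ = C_s − DO₀ = 8.60 − 6.639 = 1.961 mg/L.
t_c = (1/0.4840) ln[(0.657/0.173)(1 − 1.961×0.4840/(0.173×38.44))] = 2.066 × ln(3.256) = 2.439 d.
D_c = (0.173/0.657) × 38.44 × e^(−0.173×2.439) = 0.2633 × 38.44 × 0.6558 = 6.638 mg/L.
Minimum DO = 8.60 − 6.638 = 1.962 mg/L.

t_c ≈ 2.44 d; minimum DO ≈ 1.96 mg/L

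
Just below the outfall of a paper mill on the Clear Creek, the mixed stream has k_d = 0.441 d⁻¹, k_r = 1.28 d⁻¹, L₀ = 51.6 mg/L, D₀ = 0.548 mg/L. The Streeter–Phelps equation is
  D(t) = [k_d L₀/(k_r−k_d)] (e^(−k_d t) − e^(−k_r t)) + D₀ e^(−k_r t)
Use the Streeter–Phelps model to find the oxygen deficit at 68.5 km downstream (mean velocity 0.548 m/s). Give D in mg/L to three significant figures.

D ≈ 10.2 mg/L

Travel time t = x/v = 68.5 km / (0.548 m/s) = 68500 m / 0.548 m/s = 125000 s = 1.447 d.
k_d L₀/(k_r−k_d) = 0.441×51.6/(1.28−0.441) = 22.76/0.8390 = 27.12 mg/L.
e^(−k_d t) = e^(−0.441×1.447) = 0.5283; e^(−k_r t) = e^(−1.28×1.447) = 0.1569.
D = 27.12 × (0.5283 − 0.1569) + 0.548 × 0.1569 = 10.07 + 0.08601 = 10.16 mg/L.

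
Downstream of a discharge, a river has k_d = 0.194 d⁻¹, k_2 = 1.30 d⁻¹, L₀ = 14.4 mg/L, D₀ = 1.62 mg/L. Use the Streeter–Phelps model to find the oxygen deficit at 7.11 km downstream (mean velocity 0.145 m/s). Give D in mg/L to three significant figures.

D ≈ 1.83 mg/L

Travel time t = x/v = 7.11 km / (0.145 m/s) = 7110 m / 0.145 m/s = 49030 s = 0.5675 d.
k_d L₀/(k_2−k_d) = 0.194×14.4/(1.30−0.194) = 2.794/1.106 = 2.526 mg/L.
e^(−k_d t) = e^(−0.194×0.5675) = 0.8957; e^(−k_2 t) = e^(−1.30×0.5675) = 0.4782.
D = 2.526 × (0.8957 − 0.4782) + 1.62 × 0.4782 = 1.055 + 0.7746 = 1.829 mg/L.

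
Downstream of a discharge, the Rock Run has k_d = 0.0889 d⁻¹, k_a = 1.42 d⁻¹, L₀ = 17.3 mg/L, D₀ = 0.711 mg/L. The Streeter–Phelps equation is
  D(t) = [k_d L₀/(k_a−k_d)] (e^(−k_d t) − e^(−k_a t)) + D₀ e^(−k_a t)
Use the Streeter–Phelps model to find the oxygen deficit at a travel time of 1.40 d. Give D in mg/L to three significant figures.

D ≈ 0.959 mg/L

k_d L₀/(k_a−k_d) = 0.0889×17.3/(1.42−0.0889) = 1.538/1.331 = 1.155 mg/L.
e^(−k_d t) = e^(−0.0889×1.400) = 0.8830; e^(−k_a t) = e^(−1.42×1.400) = 0.1370.
D = 1.155 × (0.8830 − 0.1370) + 0.711 × 0.1370 = 0.8619 + 0.09739 = 0.9593 mg/L.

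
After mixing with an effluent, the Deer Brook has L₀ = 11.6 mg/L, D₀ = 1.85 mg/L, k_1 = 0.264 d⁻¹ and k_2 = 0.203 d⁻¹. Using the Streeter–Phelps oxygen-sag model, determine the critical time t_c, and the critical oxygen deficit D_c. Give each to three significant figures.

t_c ≈ 3.71 d; D_c ≈ 5.66 mg/L

With k_2/k_1 = 0.7689 and 1 − D₀(k_2−k_1)/(k_1 L₀) = 1.037,
t_c = ln(0.7689 × 1.037) / (0.203 − 0.264) = ln(0.7973) / -0.06100 = -0.2266/-0.06100 = 3.714 d.
D_c = (k_1/k_2) L₀ e^(−k_1 t_c) = (0.264/0.203) × 11.6 × e^(−0.264×3.714) = 1.300 × 11.6 × 0.3751 = 5.659 mg/L.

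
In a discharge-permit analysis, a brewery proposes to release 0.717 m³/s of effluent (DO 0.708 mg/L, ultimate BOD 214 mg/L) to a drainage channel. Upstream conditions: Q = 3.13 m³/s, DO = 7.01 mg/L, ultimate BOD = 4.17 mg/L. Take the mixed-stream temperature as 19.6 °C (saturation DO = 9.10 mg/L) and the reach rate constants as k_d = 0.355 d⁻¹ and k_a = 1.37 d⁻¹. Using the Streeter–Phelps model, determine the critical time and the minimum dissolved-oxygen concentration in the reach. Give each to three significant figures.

t_c ≈ 1.09 d; minimum DO ≈ 1.49 mg/L

Mixed DO = (3.13×7.01 + 0.717×0.708)/(3.13+0.717) = 22.45/3.847 = 5.835 mg/L.
Mixed L₀ = (3.13×4.17 + 0.717×214)/(3.847) = 166.5/3.847 = 43.28 mg/L.
Initial deficit D₀ = C_s − DO₀ = 9.10 − 5.835 = 3.265 mg/L.
t_c = (1/1.015) ln[(1.37/0.355)(1 − 3.265×1.015/(0.355×43.28))] = 0.9852 × ln(3.027) = 1.091 d.
D_c = (0.355/1.37) × 43.28 × e^(−0.355×1.091) = 0.2591 × 43.28 × 0.6788 = 7.613 mg/L.
Minimum DO = 9.10 − 7.613 = 1.487 mg/L.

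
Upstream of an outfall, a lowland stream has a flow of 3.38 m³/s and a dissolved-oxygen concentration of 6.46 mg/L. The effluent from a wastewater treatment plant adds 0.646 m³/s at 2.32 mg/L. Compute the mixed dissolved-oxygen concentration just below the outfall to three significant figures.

Flow-weighted mixing: C = (Q_r C_r + Q_w C_w)/(Q_r + Q_w)
= (3.38×6.46 + 0.646×2.32)/(3.38 + 0.646) = 23.33/4.026 = 5.796 mg/L.

5.80 mg/L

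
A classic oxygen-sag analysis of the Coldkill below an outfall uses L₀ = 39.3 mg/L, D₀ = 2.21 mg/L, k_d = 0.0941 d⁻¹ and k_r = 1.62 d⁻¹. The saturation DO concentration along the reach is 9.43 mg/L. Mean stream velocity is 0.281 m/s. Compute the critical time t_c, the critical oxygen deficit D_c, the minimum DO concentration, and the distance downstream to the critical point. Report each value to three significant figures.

With k_r/k_d = 17.22 and 1 − D₀(k_r−k_d)/(k_d L₀) = 0.08812,
t_c = ln(17.22 × 0.08812) / (1.62 − 0.0941) = ln(1.517) / 1.526 = 0.4168/1.526 = 0.2732 d.
L(t_c) = L₀ e^(−k_d t_c) = 39.3 × 0.9746 = 38.30 mg/L, and at the critical point k_r D_c = k_d L, so D_c = (0.0941/1.62) × 38.30 = 2.225 mg/L.
Minimum DO = C_s − D_c = 9.43 − 2.225 = 7.205 mg/L.
x_c = v t_c = 0.281 m/s × 0.2732 d × 86400 s/d = 6632 m ≈ 6.63 km.

t_c ≈ 0.273 d; D_c ≈ 2.22 mg/L; min DO ≈ 7.21 mg/L; x_c ≈ 6.63 km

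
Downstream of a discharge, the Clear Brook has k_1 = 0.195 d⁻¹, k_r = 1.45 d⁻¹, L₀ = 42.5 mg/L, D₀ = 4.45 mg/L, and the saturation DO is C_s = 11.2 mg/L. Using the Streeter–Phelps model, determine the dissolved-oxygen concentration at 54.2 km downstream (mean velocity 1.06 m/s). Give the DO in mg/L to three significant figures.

Travel time t = x/v = 54.2 km / (1.06 m/s) = 54200 m / 1.06 m/s = 51130 s = 0.5918 d.
k_1 L₀/(k_r−k_1) = 0.195×42.5/(1.45−0.195) = 8.287/1.255 = 6.604 mg/L.
e^(−k_1 t) = e^(−0.195×0.5918) = 0.8910; e^(−k_r t) = e^(−1.45×0.5918) = 0.4240.
D = 6.604 × (0.8910 − 0.4240) + 4.45 × 0.4240 = 3.084 + 1.887 = 4.971 mg/L.
DO = C_s − D = 11.2 − 4.971 = 6.229 mg/L.

DO ≈ 6.23 mg/L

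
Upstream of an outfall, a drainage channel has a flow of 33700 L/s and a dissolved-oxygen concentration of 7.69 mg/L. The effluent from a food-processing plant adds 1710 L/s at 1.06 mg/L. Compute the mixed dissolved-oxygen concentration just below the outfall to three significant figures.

Flow-weighted mixing: C = (Q_r C_r + Q_w C_w)/(Q_r + Q_w)
= (33700×7.69 + 1710×1.06)/(33700 + 1710) = 261000/35410 = 7.370 mg/L.

7.37 mg/L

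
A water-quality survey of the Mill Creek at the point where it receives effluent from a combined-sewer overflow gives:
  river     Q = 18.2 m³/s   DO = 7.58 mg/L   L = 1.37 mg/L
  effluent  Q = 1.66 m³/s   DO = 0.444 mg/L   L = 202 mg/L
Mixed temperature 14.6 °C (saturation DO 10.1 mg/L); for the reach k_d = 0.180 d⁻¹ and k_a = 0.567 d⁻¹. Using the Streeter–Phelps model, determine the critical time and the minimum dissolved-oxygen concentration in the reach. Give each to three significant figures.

Mixed DO = (18.2×7.58 + 1.66×0.444)/(18.2+1.66) = 138.7/19.86 = 6.984 mg/L.
Mixed L₀ = (18.2×1.37 + 1.66×202)/(19.86) = 360.3/19.86 = 18.14 mg/L.
Initial deficit D₀ = C_s − DO₀ = 10.1 − 6.984 = 3.116 mg/L.
t_c = (1/0.3870) ln[(0.567/0.180)(1 − 3.116×0.3870/(0.180×18.14))] = 2.584 × ln(1.986) = 1.774 d.
D_c = (0.180/0.567) × 18.14 × e^(−0.180×1.774) = 0.3175 × 18.14 × 0.7267 = 4.185 mg/L.
Minimum DO = 10.1 − 4.185 = 5.915 mg/L.

t_c ≈ 1.77 d; minimum DO ≈ 5.92 mg/L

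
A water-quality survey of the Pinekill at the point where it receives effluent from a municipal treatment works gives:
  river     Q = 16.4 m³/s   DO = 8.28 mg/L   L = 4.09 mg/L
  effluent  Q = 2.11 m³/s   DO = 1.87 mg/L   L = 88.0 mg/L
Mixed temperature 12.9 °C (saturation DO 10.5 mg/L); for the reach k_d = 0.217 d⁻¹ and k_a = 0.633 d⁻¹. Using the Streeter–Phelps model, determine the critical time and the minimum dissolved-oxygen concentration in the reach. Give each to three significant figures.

t_c ≈ 1.29 d; minimum DO ≈ 6.96 mg/L

Mixed DO = (16.4×8.28 + 2.11×1.87)/(16.4+2.11) = 139.7/18.51 = 7.549 mg/L.
Mixed L₀ = (16.4×4.09 + 2.11×88.0)/(18.51) = 252.8/18.51 = 13.66 mg/L.
Initial deficit D₀ = C_s − DO₀ = 10.5 − 7.549 = 2.951 mg/L.
t_c = (1/0.4160) ln[(0.633/0.217)(1 − 2.951×0.4160/(0.217×13.66))] = 2.404 × ln(1.709) = 1.288 d.
D_c = (0.217/0.633) × 13.66 × e^(−0.217×1.288) = 0.3428 × 13.66 × 0.7562 = 3.540 mg/L.
Minimum DO = 10.5 − 3.540 = 6.960 mg/L.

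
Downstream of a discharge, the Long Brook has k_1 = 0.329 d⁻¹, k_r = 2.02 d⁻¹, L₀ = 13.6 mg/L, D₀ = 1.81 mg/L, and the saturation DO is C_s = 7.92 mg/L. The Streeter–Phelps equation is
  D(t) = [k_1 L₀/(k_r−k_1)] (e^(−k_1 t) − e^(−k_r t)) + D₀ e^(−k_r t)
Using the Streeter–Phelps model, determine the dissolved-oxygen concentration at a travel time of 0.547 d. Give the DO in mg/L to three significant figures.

k_1 L₀/(k_r−k_1) = 0.329×13.6/(2.02−0.329) = 4.474/1.691 = 2.646 mg/L.
e^(−k_1 t) = e^(−0.329×0.5470) = 0.8353; e^(−k_r t) = e^(−2.02×0.5470) = 0.3312.
D = 2.646 × (0.8353 − 0.3312) + 1.81 × 0.3312 = 1.334 + 0.5995 = 1.933 mg/L.
DO = C_s − D = 7.92 − 1.933 = 5.987 mg/L.

DO ≈ 5.99 mg/L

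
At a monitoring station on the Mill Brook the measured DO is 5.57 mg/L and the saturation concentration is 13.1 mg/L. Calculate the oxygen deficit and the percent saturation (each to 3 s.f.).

D = C_s − C = 13.1 − 5.57 = 7.53 mg/L.
% saturation = 5.57/13.1 × 100 = 42.5 %.

D ≈ 7.53 mg/L; 42.5 % saturation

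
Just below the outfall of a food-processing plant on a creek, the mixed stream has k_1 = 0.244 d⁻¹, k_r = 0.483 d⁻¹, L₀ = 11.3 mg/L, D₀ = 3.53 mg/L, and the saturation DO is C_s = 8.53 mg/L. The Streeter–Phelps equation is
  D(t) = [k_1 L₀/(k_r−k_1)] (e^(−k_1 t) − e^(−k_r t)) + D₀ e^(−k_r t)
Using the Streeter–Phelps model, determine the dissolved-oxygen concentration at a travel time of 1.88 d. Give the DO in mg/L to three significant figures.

k_1 L₀/(k_r−k_1) = 0.244×11.3/(0.483−0.244) = 2.757/0.2390 = 11.54 mg/L.
e^(−k_1 t) = e^(−0.244×1.880) = 0.6321; e^(−k_r t) = e^(−0.483×1.880) = 0.4033.
D = 11.54 × (0.6321 − 0.4033) + 3.53 × 0.4033 = 2.639 + 1.424 = 4.063 mg/L.
DO = C_s − D = 8.53 − 4.063 = 4.467 mg/L.

DO ≈ 4.47 mg/L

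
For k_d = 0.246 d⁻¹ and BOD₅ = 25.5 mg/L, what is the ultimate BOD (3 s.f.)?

L₀ ≈ 36.0 mg/L

BOD₅ = L₀(1 − e^(−5k_d)) ⇒ L₀ = BOD₅ / (1 − e^(−5×0.246))
= 25.5 / (1 − 0.2923) = 25.5 / 0.7077 = 36.03 mg/L.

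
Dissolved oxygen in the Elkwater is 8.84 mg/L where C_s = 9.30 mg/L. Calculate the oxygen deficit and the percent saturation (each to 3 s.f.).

D ≈ 0.460 mg/L; 95.1 % saturation

D = C_s − C = 9.30 − 8.84 = 0.460 mg/L.
% saturation = 8.84/9.30 × 100 = 95.1 %.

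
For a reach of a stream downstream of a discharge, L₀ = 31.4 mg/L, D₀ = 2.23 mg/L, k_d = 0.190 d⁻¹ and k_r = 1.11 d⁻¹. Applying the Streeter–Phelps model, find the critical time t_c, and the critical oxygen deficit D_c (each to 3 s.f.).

t_c ≈ 1.46 d; D_c ≈ 4.07 mg/L

With k_r/k_d = 5.842 and 1 − D₀(k_r−k_d)/(k_d L₀) = 0.6561,
t_c = ln(5.842 × 0.6561) / (1.11 − 0.190) = ln(3.833) / 0.9200 = 1.344/0.9200 = 1.461 d.
D_c = (k_d/k_r) L₀ e^(−k_d t_c) = (0.190/1.11) × 31.4 × e^(−0.190×1.461) = 0.1712 × 31.4 × 0.7577 = 4.072 mg/L.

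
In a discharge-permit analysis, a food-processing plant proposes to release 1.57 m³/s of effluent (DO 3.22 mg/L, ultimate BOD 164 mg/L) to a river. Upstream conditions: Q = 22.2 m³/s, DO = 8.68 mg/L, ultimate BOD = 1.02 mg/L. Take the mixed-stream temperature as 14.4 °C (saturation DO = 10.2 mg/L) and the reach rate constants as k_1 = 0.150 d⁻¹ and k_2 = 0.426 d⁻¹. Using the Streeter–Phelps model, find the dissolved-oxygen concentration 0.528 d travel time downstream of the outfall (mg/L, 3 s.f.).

Mixed DO = (22.2×8.68 + 1.57×3.22)/(22.2+1.57) = 197.8/23.77 = 8.319 mg/L.
Mixed L₀ = (22.2×1.02 + 1.57×164)/(23.77) = 280.1/23.77 = 11.78 mg/L.
Initial deficit D₀ = C_s − DO₀ = 10.2 − 8.319 = 1.881 mg/L.
D(0.528) = [0.150×11.78/(0.426−0.150)](e^(−0.150×0.528) − e^(−0.426×0.528)) + 1.881 e^(−0.426×0.528)
= 6.405 × (0.9239 − 0.7986) + 1.881 × 0.7986 = 2.304 mg/L.
DO = 10.2 − 2.304 = 7.896 mg/L.

DO ≈ 7.90 mg/L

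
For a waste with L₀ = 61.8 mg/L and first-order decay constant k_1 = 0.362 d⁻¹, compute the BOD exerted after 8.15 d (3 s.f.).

y ≈ 58.6 mg/L

y_t = L₀(1 − e^(−k_1 t)) = 61.8 × (1 − e^(−0.362×8.15))
= 61.8 × (1 − 0.05232) = 61.8 × 0.9477 = 58.57 mg/L.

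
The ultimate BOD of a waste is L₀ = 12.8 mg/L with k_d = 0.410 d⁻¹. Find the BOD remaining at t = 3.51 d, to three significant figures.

L ≈ 3.04 mg/L

L_t = L₀ e^(−k_d t) = 12.8 × e^(−0.410×3.51) = 12.8 × 0.2371 = 3.035 mg/L.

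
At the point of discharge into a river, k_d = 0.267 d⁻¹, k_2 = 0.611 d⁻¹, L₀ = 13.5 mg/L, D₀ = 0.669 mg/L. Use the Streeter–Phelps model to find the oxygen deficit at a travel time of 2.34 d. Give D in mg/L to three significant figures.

k_d L₀/(k_2−k_d) = 0.267×13.5/(0.611−0.267) = 3.605/0.3440 = 10.48 mg/L.
e^(−k_d t) = e^(−0.267×2.340) = 0.5354; e^(−k_2 t) = e^(−0.611×2.340) = 0.2394.
D = 10.48 × (0.5354 − 0.2394) + 0.669 × 0.2394 = 3.102 + 0.1601 = 3.262 mg/L.

D ≈ 3.26 mg/L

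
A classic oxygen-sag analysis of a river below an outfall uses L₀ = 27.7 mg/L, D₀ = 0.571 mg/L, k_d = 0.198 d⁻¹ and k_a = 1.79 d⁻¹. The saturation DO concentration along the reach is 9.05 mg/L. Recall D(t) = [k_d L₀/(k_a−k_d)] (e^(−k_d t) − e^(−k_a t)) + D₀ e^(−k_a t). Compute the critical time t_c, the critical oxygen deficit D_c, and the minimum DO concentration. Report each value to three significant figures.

t_c ≈ 1.27 d; D_c ≈ 2.38 mg/L; min DO ≈ 6.67 mg/L

At the critical point dD/dt = 0, so k_d L₀ e^(−k_d t) = k_a D. Substituting D(t) from the Streeter–Phelps equation and solving for t gives
t_c = ln[(k_a/k_d)(1 − D₀(k_a−k_d)/(k_d L₀))] / (k_a−k_d).
Here k_a−k_d = 1.592 d⁻¹ and 1 − D₀(k_a−k_d)/(k_d L₀) = 1 − 0.571×1.592/(0.198×27.7) = 0.8343, so
t_c = ln(9.040 × 0.8343) / 1.592 = 2.020 / 1.592 = 1.269 d.
L(t_c) = L₀ e^(−k_d t_c) = 27.7 × 0.7778 = 21.54 mg/L, and at the critical point k_a D_c = k_d L, so D_c = (0.198/1.79) × 21.54 = 2.383 mg/L.
Minimum DO = C_s − D_c = 9.05 − 2.383 = 6.667 mg/L.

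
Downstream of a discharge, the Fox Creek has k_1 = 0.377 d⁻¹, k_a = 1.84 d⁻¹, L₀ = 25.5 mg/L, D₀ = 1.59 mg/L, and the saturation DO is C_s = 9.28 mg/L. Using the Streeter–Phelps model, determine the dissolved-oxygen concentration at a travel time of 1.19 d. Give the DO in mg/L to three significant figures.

k_1 L₀/(k_a−k_1) = 0.377×25.5/(1.84−0.377) = 9.614/1.463 = 6.571 mg/L.
e^(−k_1 t) = e^(−0.377×1.190) = 0.6385; e^(−k_a t) = e^(−1.84×1.190) = 0.1120.
D = 6.571 × (0.6385 − 0.1120) + 1.59 × 0.1120 = 3.460 + 0.1780 = 3.638 mg/L.
DO = C_s − D = 9.28 − 3.638 = 5.642 mg/L.

DO ≈ 5.64 mg/L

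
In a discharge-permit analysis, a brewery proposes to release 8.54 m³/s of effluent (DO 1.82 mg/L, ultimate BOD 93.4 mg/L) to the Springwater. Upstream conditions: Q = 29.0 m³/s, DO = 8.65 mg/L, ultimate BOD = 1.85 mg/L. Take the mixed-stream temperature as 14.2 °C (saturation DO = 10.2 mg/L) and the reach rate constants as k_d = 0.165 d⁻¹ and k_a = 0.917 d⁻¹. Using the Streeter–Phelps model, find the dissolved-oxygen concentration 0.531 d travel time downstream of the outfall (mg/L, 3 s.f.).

DO ≈ 6.79 mg/L

Mixed DO = (29.0×8.65 + 8.54×1.82)/(29.0+8.54) = 266.4/37.54 = 7.096 mg/L.
Mixed L₀ = (29.0×1.85 + 8.54×93.4)/(37.54) = 851.3/37.54 = 22.68 mg/L.
Initial deficit D₀ = C_s − DO₀ = 10.2 − 7.096 = 3.104 mg/L.
D(0.531) = [0.165×22.68/(0.917−0.165)](e^(−0.165×0.531) − e^(−0.917×0.531)) + 3.104 e^(−0.917×0.531)
= 4.976 × (0.9161 − 0.6145) + 3.104 × 0.6145 = 3.408 mg/L.
DO = 10.2 − 3.408 = 6.792 mg/L.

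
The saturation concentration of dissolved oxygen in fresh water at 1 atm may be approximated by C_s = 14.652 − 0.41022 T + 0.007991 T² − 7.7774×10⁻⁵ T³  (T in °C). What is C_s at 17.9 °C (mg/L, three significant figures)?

C_s ≈ 9.42 mg/L

C_s = 14.652 − 0.41022×17.9 + 0.007991×17.9² − 7.7774×10⁻⁵×17.9³ = 9.423 mg/L.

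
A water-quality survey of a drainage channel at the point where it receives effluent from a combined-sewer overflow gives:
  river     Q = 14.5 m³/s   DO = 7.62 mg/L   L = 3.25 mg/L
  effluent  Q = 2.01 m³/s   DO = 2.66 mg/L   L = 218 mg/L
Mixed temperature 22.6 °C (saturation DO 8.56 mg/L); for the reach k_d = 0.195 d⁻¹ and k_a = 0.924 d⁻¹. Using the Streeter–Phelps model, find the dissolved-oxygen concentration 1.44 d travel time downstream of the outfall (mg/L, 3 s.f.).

DO ≈ 4.29 mg/L

Mixed DO = (14.5×7.62 + 2.01×2.66)/(14.5+2.01) = 115.8/16.51 = 7.016 mg/L.
Mixed L₀ = (14.5×3.25 + 2.01×218)/(16.51) = 485.3/16.51 = 29.39 mg/L.
Initial deficit D₀ = C_s − DO₀ = 8.56 − 7.016 = 1.544 mg/L.
D(1.44) = [0.195×29.39/(0.924−0.195)](e^(−0.195×1.44) − e^(−0.924×1.44)) + 1.544 e^(−0.924×1.44)
= 7.863 × (0.7552 − 0.2643) + 1.544 × 0.2643 = 4.268 mg/L.
DO = 8.56 − 4.268 = 4.292 mg/L.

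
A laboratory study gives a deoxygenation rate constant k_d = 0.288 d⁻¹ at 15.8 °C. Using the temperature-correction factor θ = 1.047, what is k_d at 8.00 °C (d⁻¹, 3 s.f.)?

k_d ≈ 0.201 d⁻¹

k_d(T₂) = k_d(T₁) · θ^(T₂−T₁) = 0.288 × 1.047^(8.00−15.8)
= 0.288 × 1.047^-7.80 = 0.288 × 0.6989 = 0.2013 d⁻¹.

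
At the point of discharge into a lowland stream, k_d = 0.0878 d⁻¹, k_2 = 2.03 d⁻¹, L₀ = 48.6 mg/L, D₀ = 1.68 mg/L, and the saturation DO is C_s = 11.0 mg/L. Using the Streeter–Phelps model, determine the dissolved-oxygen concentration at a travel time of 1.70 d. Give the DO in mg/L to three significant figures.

DO ≈ 9.12 mg/L

k_d L₀/(k_2−k_d) = 0.0878×48.6/(2.03−0.0878) = 4.267/1.942 = 2.197 mg/L.
e^(−k_d t) = e^(−0.0878×1.700) = 0.8613; e^(−k_2 t) = e^(−2.03×1.700) = 0.03171.
D = 2.197 × (0.8613 − 0.03171) + 1.68 × 0.03171 = 1.823 + 0.05328 = 1.876 mg/L.
DO = C_s − D = 11.0 − 1.876 = 9.124 mg/L.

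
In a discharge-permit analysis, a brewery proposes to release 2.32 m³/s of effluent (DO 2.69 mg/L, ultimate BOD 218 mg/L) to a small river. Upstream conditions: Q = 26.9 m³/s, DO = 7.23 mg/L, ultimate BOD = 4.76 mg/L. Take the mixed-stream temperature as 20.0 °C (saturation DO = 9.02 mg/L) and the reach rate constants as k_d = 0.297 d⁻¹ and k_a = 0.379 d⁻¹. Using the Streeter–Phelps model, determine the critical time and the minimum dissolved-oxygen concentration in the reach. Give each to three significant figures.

Mixed DO = (26.9×7.23 + 2.32×2.69)/(26.9+2.32) = 200.7/29.22 = 6.870 mg/L.
Mixed L₀ = (26.9×4.76 + 2.32×218)/(29.22) = 633.8/29.22 = 21.69 mg/L.
Initial deficit D₀ = C_s − DO₀ = 9.02 − 6.870 = 2.150 mg/L.
t_c = (1/0.08200) ln[(0.379/0.297)(1 − 2.150×0.08200/(0.297×21.69))] = 12.20 × ln(1.241) = 2.635 d.
D_c = (0.297/0.379) × 21.69 × e^(−0.297×2.635) = 0.7836 × 21.69 × 0.4573 = 7.772 mg/L.
Minimum DO = 9.02 − 7.772 = 1.248 mg/L.

t_c ≈ 2.63 d; minimum DO ≈ 1.25 mg/L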